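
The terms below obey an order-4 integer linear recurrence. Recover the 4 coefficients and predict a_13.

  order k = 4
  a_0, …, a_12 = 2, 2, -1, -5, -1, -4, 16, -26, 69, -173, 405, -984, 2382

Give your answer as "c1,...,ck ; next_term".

-1,2,-3,1 ; -5738

  a_4 = -1·-5 + 2·-1 + -3·2 + 1·2 = -1
  a_5 = -1·-1 + 2·-5 + -3·-1 + 1·2 = -4
  a_6 = -1·-4 + 2·-1 + -3·-5 + 1·-1 = 16
  a_7 = -1·16 + 2·-4 + -3·-1 + 1·-5 = -26
  a_8 = -1·-26 + 2·16 + -3·-4 + 1·-1 = 69
  a_9 = -1·69 + 2·-26 + -3·16 + 1·-4 = -173
  a_10 = -1·-173 + 2·69 + -3·-26 + 1·16 = 405
  a_11 = -1·405 + 2·-173 + -3·69 + 1·-26 = -984
  a_12 = -1·-984 + 2·405 + -3·-173 + 1·69 = 2382
  a_13 = -1·2382 + 2·-984 + -3·405 + 1·-173 = -5738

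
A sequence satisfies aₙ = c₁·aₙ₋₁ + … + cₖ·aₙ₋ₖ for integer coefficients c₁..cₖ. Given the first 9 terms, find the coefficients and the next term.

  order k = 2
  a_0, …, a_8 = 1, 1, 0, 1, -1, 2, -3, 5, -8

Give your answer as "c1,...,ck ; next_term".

-1,1 ; 13

  a_2 = -1·1 + 1·1 = 0
  a_3 = -1·0 + 1·1 = 1
  a_4 = -1·1 + 1·0 = -1
  a_5 = -1·-1 + 1·1 = 2
  a_6 = -1·2 + 1·-1 = -3
  a_7 = -1·-3 + 1·2 = 5
  a_8 = -1·5 + 1·-3 = -8
  a_9 = -1·-8 + 1·5 = 13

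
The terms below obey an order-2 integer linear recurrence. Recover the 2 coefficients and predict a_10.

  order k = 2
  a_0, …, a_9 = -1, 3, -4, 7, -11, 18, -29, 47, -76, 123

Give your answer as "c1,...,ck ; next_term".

-1,1 ; -199

  a_2 = -1·3 + 1·-1 = -4
  a_3 = -1·-4 + 1·3 = 7
  a_4 = -1·7 + 1·-4 = -11
  a_5 = -1·-11 + 1·7 = 18
  a_6 = -1·18 + 1·-11 = -29
  a_7 = -1·-29 + 1·18 = 47
  a_8 = -1·47 + 1·-29 = -76
  a_9 = -1·-76 + 1·47 = 123
  a_10 = -1·123 + 1·-76 = -199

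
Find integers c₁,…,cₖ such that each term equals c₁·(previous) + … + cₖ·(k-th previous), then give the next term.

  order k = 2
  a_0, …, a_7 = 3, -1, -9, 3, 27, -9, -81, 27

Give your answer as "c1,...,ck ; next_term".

0,-3 ; 243

  a_2 = 0·-1 + -3·3 = -9
  a_3 = 0·-9 + -3·-1 = 3
  a_4 = 0·3 + -3·-9 = 27
  a_5 = 0·27 + -3·3 = -9
  a_6 = 0·-9 + -3·27 = -81
  a_7 = 0·-81 + -3·-9 = 27
  a_8 = 0·27 + -3·-81 = 243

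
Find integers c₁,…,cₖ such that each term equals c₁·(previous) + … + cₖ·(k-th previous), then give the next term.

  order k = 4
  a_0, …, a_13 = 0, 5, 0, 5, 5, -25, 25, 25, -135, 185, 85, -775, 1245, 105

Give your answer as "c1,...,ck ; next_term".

  a_4 = -1·5 + -2·0 + 2·5 + -2·0 = 5
  a_5 = -1·5 + -2·5 + 2·0 + -2·5 = -25
  a_6 = -1·-25 + -2·5 + 2·5 + -2·0 = 25
  a_7 = -1·25 + -2·-25 + 2·5 + -2·5 = 25
  a_8 = -1·25 + -2·25 + 2·-25 + -2·5 = -135
  a_9 = -1·-135 + -2·25 + 2·25 + -2·-25 = 185
  a_10 = -1·185 + -2·-135 + 2·25 + -2·25 = 85
  a_11 = -1·85 + -2·185 + 2·-135 + -2·25 = -775
  a_12 = -1·-775 + -2·85 + 2·185 + -2·-135 = 1245
  a_13 = -1·1245 + -2·-775 + 2·85 + -2·185 = 105
  a_14 = -1·105 + -2·1245 + 2·-775 + -2·85 = -4315

-1,-2,2,-2 ; -4315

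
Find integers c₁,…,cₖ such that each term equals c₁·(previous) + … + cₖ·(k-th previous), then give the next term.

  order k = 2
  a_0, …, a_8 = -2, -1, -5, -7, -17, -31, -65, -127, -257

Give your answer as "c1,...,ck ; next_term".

1,2 ; -511

  a_2 = 1·-1 + 2·-2 = -5
  a_3 = 1·-5 + 2·-1 = -7
  a_4 = 1·-7 + 2·-5 = -17
  a_5 = 1·-17 + 2·-7 = -31
  a_6 = 1·-31 + 2·-17 = -65
  a_7 = 1·-65 + 2·-31 = -127
  a_8 = 1·-127 + 2·-65 = -257
  a_9 = 1·-257 + 2·-127 = -511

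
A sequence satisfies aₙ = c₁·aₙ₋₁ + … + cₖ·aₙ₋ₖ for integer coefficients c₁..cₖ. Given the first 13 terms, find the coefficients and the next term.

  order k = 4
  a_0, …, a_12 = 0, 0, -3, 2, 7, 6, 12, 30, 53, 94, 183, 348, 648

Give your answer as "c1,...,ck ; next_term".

  a_4 = 2·2 + -1·-3 + 2·0 + -1·0 = 7
  a_5 = 2·7 + -1·2 + 2·-3 + -1·0 = 6
  a_6 = 2·6 + -1·7 + 2·2 + -1·-3 = 12
  a_7 = 2·12 + -1·6 + 2·7 + -1·2 = 30
  a_8 = 2·30 + -1·12 + 2·6 + -1·7 = 53
  a_9 = 2·53 + -1·30 + 2·12 + -1·6 = 94
  a_10 = 2·94 + -1·53 + 2·30 + -1·12 = 183
  a_11 = 2·183 + -1·94 + 2·53 + -1·30 = 348
  a_12 = 2·348 + -1·183 + 2·94 + -1·53 = 648
  a_13 = 2·648 + -1·348 + 2·183 + -1·94 = 1220

2,-1,2,-1 ; 1220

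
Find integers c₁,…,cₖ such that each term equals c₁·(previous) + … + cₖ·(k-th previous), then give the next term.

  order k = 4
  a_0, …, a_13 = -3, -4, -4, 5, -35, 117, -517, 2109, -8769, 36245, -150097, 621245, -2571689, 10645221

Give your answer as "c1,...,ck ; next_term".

  a_4 = -3·5 + 4·-4 + -2·-4 + 4·-3 = -35
  a_5 = -3·-35 + 4·5 + -2·-4 + 4·-4 = 117
  a_6 = -3·117 + 4·-35 + -2·5 + 4·-4 = -517
  a_7 = -3·-517 + 4·117 + -2·-35 + 4·5 = 2109
  a_8 = -3·2109 + 4·-517 + -2·117 + 4·-35 = -8769
  a_9 = -3·-8769 + 4·2109 + -2·-517 + 4·117 = 36245
  a_10 = -3·36245 + 4·-8769 + -2·2109 + 4·-517 = -150097
  a_11 = -3·-150097 + 4·36245 + -2·-8769 + 4·2109 = 621245
  a_12 = -3·621245 + 4·-150097 + -2·36245 + 4·-8769 = -2571689
  a_13 = -3·-2571689 + 4·621245 + -2·-150097 + 4·36245 = 10645221
  a_14 = -3·10645221 + 4·-2571689 + -2·621245 + 4·-150097 = -44065297

-3,4,-2,4 ; -44065297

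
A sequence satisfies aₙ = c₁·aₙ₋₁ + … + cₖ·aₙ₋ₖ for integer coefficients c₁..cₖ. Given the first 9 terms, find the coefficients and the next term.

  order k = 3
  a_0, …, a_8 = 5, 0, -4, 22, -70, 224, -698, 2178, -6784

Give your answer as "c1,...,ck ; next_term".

  a_3 = -3·-4 + 1·0 + 2·5 = 22
  a_4 = -3·22 + 1·-4 + 2·0 = -70
  a_5 = -3·-70 + 1·22 + 2·-4 = 224
  a_6 = -3·224 + 1·-70 + 2·22 = -698
  a_7 = -3·-698 + 1·224 + 2·-70 = 2178
  a_8 = -3·2178 + 1·-698 + 2·224 = -6784
  a_9 = -3·-6784 + 1·2178 + 2·-698 = 21134

-3,1,2 ; 21134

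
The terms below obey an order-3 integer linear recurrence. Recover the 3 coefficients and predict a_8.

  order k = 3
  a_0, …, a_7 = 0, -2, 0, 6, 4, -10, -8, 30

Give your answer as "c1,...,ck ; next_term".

2,-3,4 ; 44

  a_3 = 2·0 + -3·-2 + 4·0 = 6
  a_4 = 2·6 + -3·0 + 4·-2 = 4
  a_5 = 2·4 + -3·6 + 4·0 = -10
  a_6 = 2·-10 + -3·4 + 4·6 = -8
  a_7 = 2·-8 + -3·-10 + 4·4 = 30
  a_8 = 2·30 + -3·-8 + 4·-10 = 44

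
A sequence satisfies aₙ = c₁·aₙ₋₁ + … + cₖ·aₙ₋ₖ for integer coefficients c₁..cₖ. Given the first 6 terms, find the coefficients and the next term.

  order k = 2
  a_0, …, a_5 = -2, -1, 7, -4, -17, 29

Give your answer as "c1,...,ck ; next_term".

-1,-3 ; 22

  a_2 = -1·-1 + -3·-2 = 7
  a_3 = -1·7 + -3·-1 = -4
  a_4 = -1·-4 + -3·7 = -17
  a_5 = -1·-17 + -3·-4 = 29
  a_6 = -1·29 + -3·-17 = 22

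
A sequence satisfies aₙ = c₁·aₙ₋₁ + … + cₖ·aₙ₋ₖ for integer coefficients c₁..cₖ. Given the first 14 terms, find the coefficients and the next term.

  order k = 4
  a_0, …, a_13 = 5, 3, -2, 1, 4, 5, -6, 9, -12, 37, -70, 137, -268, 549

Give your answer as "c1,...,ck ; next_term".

-1,1,-1,2 ; -1094

  a_4 = -1·1 + 1·-2 + -1·3 + 2·5 = 4
  a_5 = -1·4 + 1·1 + -1·-2 + 2·3 = 5
  a_6 = -1·5 + 1·4 + -1·1 + 2·-2 = -6
  a_7 = -1·-6 + 1·5 + -1·4 + 2·1 = 9
  a_8 = -1·9 + 1·-6 + -1·5 + 2·4 = -12
  a_9 = -1·-12 + 1·9 + -1·-6 + 2·5 = 37
  a_10 = -1·37 + 1·-12 + -1·9 + 2·-6 = -70
  a_11 = -1·-70 + 1·37 + -1·-12 + 2·9 = 137
  a_12 = -1·137 + 1·-70 + -1·37 + 2·-12 = -268
  a_13 = -1·-268 + 1·137 + -1·-70 + 2·37 = 549
  a_14 = -1·549 + 1·-268 + -1·137 + 2·-70 = -1094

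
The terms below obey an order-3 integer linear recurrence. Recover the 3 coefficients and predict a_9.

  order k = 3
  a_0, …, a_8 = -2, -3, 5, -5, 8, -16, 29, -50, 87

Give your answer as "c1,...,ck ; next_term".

  a_3 = -2·5 + -1·-3 + -1·-2 = -5
  a_4 = -2·-5 + -1·5 + -1·-3 = 8
  a_5 = -2·8 + -1·-5 + -1·5 = -16
  a_6 = -2·-16 + -1·8 + -1·-5 = 29
  a_7 = -2·29 + -1·-16 + -1·8 = -50
  a_8 = -2·-50 + -1·29 + -1·-16 = 87
  a_9 = -2·87 + -1·-50 + -1·29 = -153

-2,-1,-1 ; -153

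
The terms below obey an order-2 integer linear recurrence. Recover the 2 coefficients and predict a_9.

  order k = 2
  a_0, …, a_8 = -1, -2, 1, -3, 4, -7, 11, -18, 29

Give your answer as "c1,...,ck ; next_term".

-1,1 ; -47

  a_2 = -1·-2 + 1·-1 = 1
  a_3 = -1·1 + 1·-2 = -3
  a_4 = -1·-3 + 1·1 = 4
  a_5 = -1·4 + 1·-3 = -7
  a_6 = -1·-7 + 1·4 = 11
  a_7 = -1·11 + 1·-7 = -18
  a_8 = -1·-18 + 1·11 = 29
  a_9 = -1·29 + 1·-18 = -47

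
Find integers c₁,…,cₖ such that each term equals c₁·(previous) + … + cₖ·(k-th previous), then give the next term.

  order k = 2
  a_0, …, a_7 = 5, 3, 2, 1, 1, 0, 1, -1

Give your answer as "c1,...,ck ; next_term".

-1,1 ; 2

  a_2 = -1·3 + 1·5 = 2
  a_3 = -1·2 + 1·3 = 1
  a_4 = -1·1 + 1·2 = 1
  a_5 = -1·1 + 1·1 = 0
  a_6 = -1·0 + 1·1 = 1
  a_7 = -1·1 + 1·0 = -1
  a_8 = -1·-1 + 1·1 = 2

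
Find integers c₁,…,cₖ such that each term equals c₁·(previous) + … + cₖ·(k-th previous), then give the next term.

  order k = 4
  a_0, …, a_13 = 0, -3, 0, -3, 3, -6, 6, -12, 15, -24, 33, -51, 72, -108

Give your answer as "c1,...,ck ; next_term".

  a_4 = 0·-3 + 1·0 + -1·-3 + 1·0 = 3
  a_5 = 0·3 + 1·-3 + -1·0 + 1·-3 = -6
  a_6 = 0·-6 + 1·3 + -1·-3 + 1·0 = 6
  a_7 = 0·6 + 1·-6 + -1·3 + 1·-3 = -12
  a_8 = 0·-12 + 1·6 + -1·-6 + 1·3 = 15
  a_9 = 0·15 + 1·-12 + -1·6 + 1·-6 = -24
  a_10 = 0·-24 + 1·15 + -1·-12 + 1·6 = 33
  a_11 = 0·33 + 1·-24 + -1·15 + 1·-12 = -51
  a_12 = 0·-51 + 1·33 + -1·-24 + 1·15 = 72
  a_13 = 0·72 + 1·-51 + -1·33 + 1·-24 = -108
  a_14 = 0·-108 + 1·72 + -1·-51 + 1·33 = 156

0,1,-1,1 ; 156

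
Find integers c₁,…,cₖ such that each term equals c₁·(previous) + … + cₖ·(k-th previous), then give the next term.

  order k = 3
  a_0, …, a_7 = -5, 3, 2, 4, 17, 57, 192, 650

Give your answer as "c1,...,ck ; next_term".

3,1,1 ; 2199

  a_3 = 3·2 + 1·3 + 1·-5 = 4
  a_4 = 3·4 + 1·2 + 1·3 = 17
  a_5 = 3·17 + 1·4 + 1·2 = 57
  a_6 = 3·57 + 1·17 + 1·4 = 192
  a_7 = 3·192 + 1·57 + 1·17 = 650
  a_8 = 3·650 + 1·192 + 1·57 = 2199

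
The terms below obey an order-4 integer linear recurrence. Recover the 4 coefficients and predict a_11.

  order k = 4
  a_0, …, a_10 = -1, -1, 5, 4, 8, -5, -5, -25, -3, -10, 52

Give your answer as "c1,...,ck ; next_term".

0,1,-2,-1 ; 21

  a_4 = 0·4 + 1·5 + -2·-1 + -1·-1 = 8
  a_5 = 0·8 + 1·4 + -2·5 + -1·-1 = -5
  a_6 = 0·-5 + 1·8 + -2·4 + -1·5 = -5
  a_7 = 0·-5 + 1·-5 + -2·8 + -1·4 = -25
  a_8 = 0·-25 + 1·-5 + -2·-5 + -1·8 = -3
  a_9 = 0·-3 + 1·-25 + -2·-5 + -1·-5 = -10
  a_10 = 0·-10 + 1·-3 + -2·-25 + -1·-5 = 52
  a_11 = 0·52 + 1·-10 + -2·-3 + -1·-25 = 21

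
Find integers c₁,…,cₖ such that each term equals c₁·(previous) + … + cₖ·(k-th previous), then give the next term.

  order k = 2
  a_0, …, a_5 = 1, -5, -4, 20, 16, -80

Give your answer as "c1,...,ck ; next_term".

0,-4 ; -64

  a_2 = 0·-5 + -4·1 = -4
  a_3 = 0·-4 + -4·-5 = 20
  a_4 = 0·20 + -4·-4 = 16
  a_5 = 0·16 + -4·20 = -80
  a_6 = 0·-80 + -4·16 = -64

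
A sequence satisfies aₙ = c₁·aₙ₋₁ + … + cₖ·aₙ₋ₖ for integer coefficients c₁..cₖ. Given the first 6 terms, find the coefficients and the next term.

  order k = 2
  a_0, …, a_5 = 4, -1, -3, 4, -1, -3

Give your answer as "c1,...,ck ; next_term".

  a_2 = -1·-1 + -1·4 = -3
  a_3 = -1·-3 + -1·-1 = 4
  a_4 = -1·4 + -1·-3 = -1
  a_5 = -1·-1 + -1·4 = -3
  a_6 = -1·-3 + -1·-1 = 4

-1,-1 ; 4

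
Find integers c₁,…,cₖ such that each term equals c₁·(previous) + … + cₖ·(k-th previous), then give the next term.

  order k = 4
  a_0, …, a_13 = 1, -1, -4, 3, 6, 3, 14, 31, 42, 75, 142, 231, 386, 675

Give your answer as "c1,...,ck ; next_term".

  a_4 = 2·3 + -1·-4 + 2·-1 + -2·1 = 6
  a_5 = 2·6 + -1·3 + 2·-4 + -2·-1 = 3
  a_6 = 2·3 + -1·6 + 2·3 + -2·-4 = 14
  a_7 = 2·14 + -1·3 + 2·6 + -2·3 = 31
  a_8 = 2·31 + -1·14 + 2·3 + -2·6 = 42
  a_9 = 2·42 + -1·31 + 2·14 + -2·3 = 75
  a_10 = 2·75 + -1·42 + 2·31 + -2·14 = 142
  a_11 = 2·142 + -1·75 + 2·42 + -2·31 = 231
  a_12 = 2·231 + -1·142 + 2·75 + -2·42 = 386
  a_13 = 2·386 + -1·231 + 2·142 + -2·75 = 675
  a_14 = 2·675 + -1·386 + 2·231 + -2·142 = 1142

2,-1,2,-2 ; 1142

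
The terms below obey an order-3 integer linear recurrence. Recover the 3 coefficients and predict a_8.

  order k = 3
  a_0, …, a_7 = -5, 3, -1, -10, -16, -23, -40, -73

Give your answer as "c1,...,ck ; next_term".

2,-1,1 ; -129

  a_3 = 2·-1 + -1·3 + 1·-5 = -10
  a_4 = 2·-10 + -1·-1 + 1·3 = -16
  a_5 = 2·-16 + -1·-10 + 1·-1 = -23
  a_6 = 2·-23 + -1·-16 + 1·-10 = -40
  a_7 = 2·-40 + -1·-23 + 1·-16 = -73
  a_8 = 2·-73 + -1·-40 + 1·-23 = -129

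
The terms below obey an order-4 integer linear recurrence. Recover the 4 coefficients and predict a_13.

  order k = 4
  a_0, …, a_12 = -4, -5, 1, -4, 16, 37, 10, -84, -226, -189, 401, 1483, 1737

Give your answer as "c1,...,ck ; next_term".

  a_4 = 1·-4 + -2·1 + -2·-5 + -3·-4 = 16
  a_5 = 1·16 + -2·-4 + -2·1 + -3·-5 = 37
  a_6 = 1·37 + -2·16 + -2·-4 + -3·1 = 10
  a_7 = 1·10 + -2·37 + -2·16 + -3·-4 = -84
  a_8 = 1·-84 + -2·10 + -2·37 + -3·16 = -226
  a_9 = 1·-226 + -2·-84 + -2·10 + -3·37 = -189
  a_10 = 1·-189 + -2·-226 + -2·-84 + -3·10 = 401
  a_11 = 1·401 + -2·-189 + -2·-226 + -3·-84 = 1483
  a_12 = 1·1483 + -2·401 + -2·-189 + -3·-226 = 1737
  a_13 = 1·1737 + -2·1483 + -2·401 + -3·-189 = -1464

1,-2,-2,-3 ; -1464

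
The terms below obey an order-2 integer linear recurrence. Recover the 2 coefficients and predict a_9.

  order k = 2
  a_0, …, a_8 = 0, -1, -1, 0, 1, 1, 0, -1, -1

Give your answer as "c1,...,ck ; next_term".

  a_2 = 1·-1 + -1·0 = -1
  a_3 = 1·-1 + -1·-1 = 0
  a_4 = 1·0 + -1·-1 = 1
  a_5 = 1·1 + -1·0 = 1
  a_6 = 1·1 + -1·1 = 0
  a_7 = 1·0 + -1·1 = -1
  a_8 = 1·-1 + -1·0 = -1
  a_9 = 1·-1 + -1·-1 = 0

1,-1 ; 0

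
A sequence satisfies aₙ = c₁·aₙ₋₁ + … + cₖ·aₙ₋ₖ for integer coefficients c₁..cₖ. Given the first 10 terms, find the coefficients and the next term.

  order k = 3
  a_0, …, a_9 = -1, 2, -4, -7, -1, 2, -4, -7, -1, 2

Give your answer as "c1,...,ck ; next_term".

1,-1,1 ; -4

  a_3 = 1·-4 + -1·2 + 1·-1 = -7
  a_4 = 1·-7 + -1·-4 + 1·2 = -1
  a_5 = 1·-1 + -1·-7 + 1·-4 = 2
  a_6 = 1·2 + -1·-1 + 1·-7 = -4
  a_7 = 1·-4 + -1·2 + 1·-1 = -7
  a_8 = 1·-7 + -1·-4 + 1·2 = -1
  a_9 = 1·-1 + -1·-7 + 1·-4 = 2
  a_10 = 1·2 + -1·-1 + 1·-7 = -4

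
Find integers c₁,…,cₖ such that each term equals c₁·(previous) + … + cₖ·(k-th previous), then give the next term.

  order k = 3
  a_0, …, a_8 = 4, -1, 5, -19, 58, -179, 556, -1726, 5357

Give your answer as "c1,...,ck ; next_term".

  a_3 = -3·5 + 0·-1 + -1·4 = -19
  a_4 = -3·-19 + 0·5 + -1·-1 = 58
  a_5 = -3·58 + 0·-19 + -1·5 = -179
  a_6 = -3·-179 + 0·58 + -1·-19 = 556
  a_7 = -3·556 + 0·-179 + -1·58 = -1726
  a_8 = -3·-1726 + 0·556 + -1·-179 = 5357
  a_9 = -3·5357 + 0·-1726 + -1·556 = -16627

-3,0,-1 ; -16627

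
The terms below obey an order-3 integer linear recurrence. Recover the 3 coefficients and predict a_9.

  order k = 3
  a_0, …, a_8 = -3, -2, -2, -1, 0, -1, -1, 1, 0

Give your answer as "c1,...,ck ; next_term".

0,-1,1 ; -2

  a_3 = 0·-2 + -1·-2 + 1·-3 = -1
  a_4 = 0·-1 + -1·-2 + 1·-2 = 0
  a_5 = 0·0 + -1·-1 + 1·-2 = -1
  a_6 = 0·-1 + -1·0 + 1·-1 = -1
  a_7 = 0·-1 + -1·-1 + 1·0 = 1
  a_8 = 0·1 + -1·-1 + 1·-1 = 0
  a_9 = 0·0 + -1·1 + 1·-1 = -2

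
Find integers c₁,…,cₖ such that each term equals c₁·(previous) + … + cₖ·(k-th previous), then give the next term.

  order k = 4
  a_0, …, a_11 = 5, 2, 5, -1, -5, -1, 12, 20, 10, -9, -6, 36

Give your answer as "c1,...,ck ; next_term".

2,-2,1,1 ; 85

  a_4 = 2·-1 + -2·5 + 1·2 + 1·5 = -5
  a_5 = 2·-5 + -2·-1 + 1·5 + 1·2 = -1
  a_6 = 2·-1 + -2·-5 + 1·-1 + 1·5 = 12
  a_7 = 2·12 + -2·-1 + 1·-5 + 1·-1 = 20
  a_8 = 2·20 + -2·12 + 1·-1 + 1·-5 = 10
  a_9 = 2·10 + -2·20 + 1·12 + 1·-1 = -9
  a_10 = 2·-9 + -2·10 + 1·20 + 1·12 = -6
  a_11 = 2·-6 + -2·-9 + 1·10 + 1·20 = 36
  a_12 = 2·36 + -2·-6 + 1·-9 + 1·10 = 85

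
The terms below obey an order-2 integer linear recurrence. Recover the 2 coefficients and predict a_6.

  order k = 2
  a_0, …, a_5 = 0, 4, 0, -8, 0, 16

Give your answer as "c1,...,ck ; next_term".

  a_2 = 0·4 + -2·0 = 0
  a_3 = 0·0 + -2·4 = -8
  a_4 = 0·-8 + -2·0 = 0
  a_5 = 0·0 + -2·-8 = 16
  a_6 = 0·16 + -2·0 = 0

0,-2 ; 0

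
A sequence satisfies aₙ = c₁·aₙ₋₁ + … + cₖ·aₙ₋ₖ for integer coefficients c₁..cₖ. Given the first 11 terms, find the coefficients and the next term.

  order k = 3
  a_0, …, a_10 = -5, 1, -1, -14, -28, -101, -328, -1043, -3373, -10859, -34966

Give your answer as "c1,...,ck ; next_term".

2,3,3 ; -112628

  a_3 = 2·-1 + 3·1 + 3·-5 = -14
  a_4 = 2·-14 + 3·-1 + 3·1 = -28
  a_5 = 2·-28 + 3·-14 + 3·-1 = -101
  a_6 = 2·-101 + 3·-28 + 3·-14 = -328
  a_7 = 2·-328 + 3·-101 + 3·-28 = -1043
  a_8 = 2·-1043 + 3·-328 + 3·-101 = -3373
  a_9 = 2·-3373 + 3·-1043 + 3·-328 = -10859
  a_10 = 2·-10859 + 3·-3373 + 3·-1043 = -34966
  a_11 = 2·-34966 + 3·-10859 + 3·-3373 = -112628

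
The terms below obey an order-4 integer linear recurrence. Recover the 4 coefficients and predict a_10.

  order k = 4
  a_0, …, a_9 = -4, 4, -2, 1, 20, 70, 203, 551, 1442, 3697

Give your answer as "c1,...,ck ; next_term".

4,-4,1,-1 ; 9368

  a_4 = 4·1 + -4·-2 + 1·4 + -1·-4 = 20
  a_5 = 4·20 + -4·1 + 1·-2 + -1·4 = 70
  a_6 = 4·70 + -4·20 + 1·1 + -1·-2 = 203
  a_7 = 4·203 + -4·70 + 1·20 + -1·1 = 551
  a_8 = 4·551 + -4·203 + 1·70 + -1·20 = 1442
  a_9 = 4·1442 + -4·551 + 1·203 + -1·70 = 3697
  a_10 = 4·3697 + -4·1442 + 1·551 + -1·203 = 9368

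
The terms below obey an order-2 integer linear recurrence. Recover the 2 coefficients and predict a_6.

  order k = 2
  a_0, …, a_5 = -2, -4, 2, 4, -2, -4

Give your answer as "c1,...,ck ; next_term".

  a_2 = 0·-4 + -1·-2 = 2
  a_3 = 0·2 + -1·-4 = 4
  a_4 = 0·4 + -1·2 = -2
  a_5 = 0·-2 + -1·4 = -4
  a_6 = 0·-4 + -1·-2 = 2

0,-1 ; 2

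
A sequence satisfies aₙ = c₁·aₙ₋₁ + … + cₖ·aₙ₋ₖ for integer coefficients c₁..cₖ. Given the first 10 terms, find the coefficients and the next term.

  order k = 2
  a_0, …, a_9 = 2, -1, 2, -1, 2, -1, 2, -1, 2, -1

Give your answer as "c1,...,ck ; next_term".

  a_2 = 0·-1 + 1·2 = 2
  a_3 = 0·2 + 1·-1 = -1
  a_4 = 0·-1 + 1·2 = 2
  a_5 = 0·2 + 1·-1 = -1
  a_6 = 0·-1 + 1·2 = 2
  a_7 = 0·2 + 1·-1 = -1
  a_8 = 0·-1 + 1·2 = 2
  a_9 = 0·2 + 1·-1 = -1
  a_10 = 0·-1 + 1·2 = 2

0,1 ; 2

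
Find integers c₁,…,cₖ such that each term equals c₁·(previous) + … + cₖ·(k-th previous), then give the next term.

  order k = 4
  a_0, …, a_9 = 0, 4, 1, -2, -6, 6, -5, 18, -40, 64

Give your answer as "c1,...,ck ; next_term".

0,2,-2,3 ; -131

  a_4 = 0·-2 + 2·1 + -2·4 + 3·0 = -6
  a_5 = 0·-6 + 2·-2 + -2·1 + 3·4 = 6
  a_6 = 0·6 + 2·-6 + -2·-2 + 3·1 = -5
  a_7 = 0·-5 + 2·6 + -2·-6 + 3·-2 = 18
  a_8 = 0·18 + 2·-5 + -2·6 + 3·-6 = -40
  a_9 = 0·-40 + 2·18 + -2·-5 + 3·6 = 64
  a_10 = 0·64 + 2·-40 + -2·18 + 3·-5 = -131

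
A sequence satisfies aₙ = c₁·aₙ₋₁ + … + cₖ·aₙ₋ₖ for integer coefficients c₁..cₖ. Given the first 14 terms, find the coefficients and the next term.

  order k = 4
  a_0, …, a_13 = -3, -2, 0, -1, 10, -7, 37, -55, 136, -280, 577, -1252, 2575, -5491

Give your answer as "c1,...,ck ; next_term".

-1,3,0,-3 ; 11485

  a_4 = -1·-1 + 3·0 + 0·-2 + -3·-3 = 10
  a_5 = -1·10 + 3·-1 + 0·0 + -3·-2 = -7
  a_6 = -1·-7 + 3·10 + 0·-1 + -3·0 = 37
  a_7 = -1·37 + 3·-7 + 0·10 + -3·-1 = -55
  a_8 = -1·-55 + 3·37 + 0·-7 + -3·10 = 136
  a_9 = -1·136 + 3·-55 + 0·37 + -3·-7 = -280
  a_10 = -1·-280 + 3·136 + 0·-55 + -3·37 = 577
  a_11 = -1·577 + 3·-280 + 0·136 + -3·-55 = -1252
  a_12 = -1·-1252 + 3·577 + 0·-280 + -3·136 = 2575
  a_13 = -1·2575 + 3·-1252 + 0·577 + -3·-280 = -5491
  a_14 = -1·-5491 + 3·2575 + 0·-1252 + -3·577 = 11485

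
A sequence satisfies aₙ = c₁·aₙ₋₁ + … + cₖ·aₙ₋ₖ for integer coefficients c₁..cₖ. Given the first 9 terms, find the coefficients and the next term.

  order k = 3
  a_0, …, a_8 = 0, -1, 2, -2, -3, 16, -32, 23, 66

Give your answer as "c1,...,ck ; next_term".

-2,-2,3 ; -274

  a_3 = -2·2 + -2·-1 + 3·0 = -2
  a_4 = -2·-2 + -2·2 + 3·-1 = -3
  a_5 = -2·-3 + -2·-2 + 3·2 = 16
  a_6 = -2·16 + -2·-3 + 3·-2 = -32
  a_7 = -2·-32 + -2·16 + 3·-3 = 23
  a_8 = -2·23 + -2·-32 + 3·16 = 66
  a_9 = -2·66 + -2·23 + 3·-32 = -274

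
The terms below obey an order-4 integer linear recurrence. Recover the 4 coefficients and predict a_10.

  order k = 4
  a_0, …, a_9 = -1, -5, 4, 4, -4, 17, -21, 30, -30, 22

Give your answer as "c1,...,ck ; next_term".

  a_4 = -1·4 + 1·4 + 1·-5 + -1·-1 = -4
  a_5 = -1·-4 + 1·4 + 1·4 + -1·-5 = 17
  a_6 = -1·17 + 1·-4 + 1·4 + -1·4 = -21
  a_7 = -1·-21 + 1·17 + 1·-4 + -1·4 = 30
  a_8 = -1·30 + 1·-21 + 1·17 + -1·-4 = -30
  a_9 = -1·-30 + 1·30 + 1·-21 + -1·17 = 22
  a_10 = -1·22 + 1·-30 + 1·30 + -1·-21 = -1

-1,1,1,-1 ; -1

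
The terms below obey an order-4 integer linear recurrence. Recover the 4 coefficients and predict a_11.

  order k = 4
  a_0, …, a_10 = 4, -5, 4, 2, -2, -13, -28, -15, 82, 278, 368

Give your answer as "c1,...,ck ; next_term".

2,-3,-2,-1 ; -247

  a_4 = 2·2 + -3·4 + -2·-5 + -1·4 = -2
  a_5 = 2·-2 + -3·2 + -2·4 + -1·-5 = -13
  a_6 = 2·-13 + -3·-2 + -2·2 + -1·4 = -28
  a_7 = 2·-28 + -3·-13 + -2·-2 + -1·2 = -15
  a_8 = 2·-15 + -3·-28 + -2·-13 + -1·-2 = 82
  a_9 = 2·82 + -3·-15 + -2·-28 + -1·-13 = 278
  a_10 = 2·278 + -3·82 + -2·-15 + -1·-28 = 368
  a_11 = 2·368 + -3·278 + -2·82 + -1·-15 = -247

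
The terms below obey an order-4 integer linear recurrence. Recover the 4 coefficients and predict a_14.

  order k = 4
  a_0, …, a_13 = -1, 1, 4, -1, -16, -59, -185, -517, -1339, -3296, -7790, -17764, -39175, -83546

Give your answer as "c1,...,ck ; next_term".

4,-4,1,-3 ; -171878

  a_4 = 4·-1 + -4·4 + 1·1 + -3·-1 = -16
  a_5 = 4·-16 + -4·-1 + 1·4 + -3·1 = -59
  a_6 = 4·-59 + -4·-16 + 1·-1 + -3·4 = -185
  a_7 = 4·-185 + -4·-59 + 1·-16 + -3·-1 = -517
  a_8 = 4·-517 + -4·-185 + 1·-59 + -3·-16 = -1339
  a_9 = 4·-1339 + -4·-517 + 1·-185 + -3·-59 = -3296
  a_10 = 4·-3296 + -4·-1339 + 1·-517 + -3·-185 = -7790
  a_11 = 4·-7790 + -4·-3296 + 1·-1339 + -3·-517 = -17764
  a_12 = 4·-17764 + -4·-7790 + 1·-3296 + -3·-1339 = -39175
  a_13 = 4·-39175 + -4·-17764 + 1·-7790 + -3·-3296 = -83546
  a_14 = 4·-83546 + -4·-39175 + 1·-17764 + -3·-7790 = -171878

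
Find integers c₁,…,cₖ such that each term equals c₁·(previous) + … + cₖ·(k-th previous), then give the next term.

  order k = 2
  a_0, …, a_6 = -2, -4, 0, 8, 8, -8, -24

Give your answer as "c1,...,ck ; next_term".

  a_2 = 1·-4 + -2·-2 = 0
  a_3 = 1·0 + -2·-4 = 8
  a_4 = 1·8 + -2·0 = 8
  a_5 = 1·8 + -2·8 = -8
  a_6 = 1·-8 + -2·8 = -24
  a_7 = 1·-24 + -2·-8 = -8

1,-2 ; -8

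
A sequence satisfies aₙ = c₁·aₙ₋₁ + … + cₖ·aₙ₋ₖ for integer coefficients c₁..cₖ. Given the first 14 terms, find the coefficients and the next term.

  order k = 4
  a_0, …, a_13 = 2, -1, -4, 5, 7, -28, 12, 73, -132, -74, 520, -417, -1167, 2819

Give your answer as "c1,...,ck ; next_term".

  a_4 = -1·5 + -2·-4 + 2·-1 + 3·2 = 7
  a_5 = -1·7 + -2·5 + 2·-4 + 3·-1 = -28
  a_6 = -1·-28 + -2·7 + 2·5 + 3·-4 = 12
  a_7 = -1·12 + -2·-28 + 2·7 + 3·5 = 73
  a_8 = -1·73 + -2·12 + 2·-28 + 3·7 = -132
  a_9 = -1·-132 + -2·73 + 2·12 + 3·-28 = -74
  a_10 = -1·-74 + -2·-132 + 2·73 + 3·12 = 520
  a_11 = -1·520 + -2·-74 + 2·-132 + 3·73 = -417
  a_12 = -1·-417 + -2·520 + 2·-74 + 3·-132 = -1167
  a_13 = -1·-1167 + -2·-417 + 2·520 + 3·-74 = 2819
  a_14 = -1·2819 + -2·-1167 + 2·-417 + 3·520 = 241

-1,-2,2,3 ; 241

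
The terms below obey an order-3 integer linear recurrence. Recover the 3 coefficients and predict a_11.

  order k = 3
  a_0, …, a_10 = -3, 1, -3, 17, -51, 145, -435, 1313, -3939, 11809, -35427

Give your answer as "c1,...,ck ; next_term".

-3,-1,-3 ; 106289

  a_3 = -3·-3 + -1·1 + -3·-3 = 17
  a_4 = -3·17 + -1·-3 + -3·1 = -51
  a_5 = -3·-51 + -1·17 + -3·-3 = 145
  a_6 = -3·145 + -1·-51 + -3·17 = -435
  a_7 = -3·-435 + -1·145 + -3·-51 = 1313
  a_8 = -3·1313 + -1·-435 + -3·145 = -3939
  a_9 = -3·-3939 + -1·1313 + -3·-435 = 11809
  a_10 = -3·11809 + -1·-3939 + -3·1313 = -35427
  a_11 = -3·-35427 + -1·11809 + -3·-3939 = 106289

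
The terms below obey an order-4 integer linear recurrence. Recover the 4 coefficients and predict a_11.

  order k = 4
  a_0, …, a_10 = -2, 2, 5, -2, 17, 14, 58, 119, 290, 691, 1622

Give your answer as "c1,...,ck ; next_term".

  a_4 = 1·-2 + 3·5 + 1·2 + -1·-2 = 17
  a_5 = 1·17 + 3·-2 + 1·5 + -1·2 = 14
  a_6 = 1·14 + 3·17 + 1·-2 + -1·5 = 58
  a_7 = 1·58 + 3·14 + 1·17 + -1·-2 = 119
  a_8 = 1·119 + 3·58 + 1·14 + -1·17 = 290
  a_9 = 1·290 + 3·119 + 1·58 + -1·14 = 691
  a_10 = 1·691 + 3·290 + 1·119 + -1·58 = 1622
  a_11 = 1·1622 + 3·691 + 1·290 + -1·119 = 3866

1,3,1,-1 ; 3866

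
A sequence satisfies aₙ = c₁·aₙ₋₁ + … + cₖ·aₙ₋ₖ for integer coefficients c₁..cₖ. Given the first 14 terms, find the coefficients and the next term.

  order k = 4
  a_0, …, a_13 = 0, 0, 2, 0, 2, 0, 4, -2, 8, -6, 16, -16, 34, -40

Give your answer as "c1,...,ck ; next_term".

-1,1,1,1 ; 74

  a_4 = -1·0 + 1·2 + 1·0 + 1·0 = 2
  a_5 = -1·2 + 1·0 + 1·2 + 1·0 = 0
  a_6 = -1·0 + 1·2 + 1·0 + 1·2 = 4
  a_7 = -1·4 + 1·0 + 1·2 + 1·0 = -2
  a_8 = -1·-2 + 1·4 + 1·0 + 1·2 = 8
  a_9 = -1·8 + 1·-2 + 1·4 + 1·0 = -6
  a_10 = -1·-6 + 1·8 + 1·-2 + 1·4 = 16
  a_11 = -1·16 + 1·-6 + 1·8 + 1·-2 = -16
  a_12 = -1·-16 + 1·16 + 1·-6 + 1·8 = 34
  a_13 = -1·34 + 1·-16 + 1·16 + 1·-6 = -40
  a_14 = -1·-40 + 1·34 + 1·-16 + 1·16 = 74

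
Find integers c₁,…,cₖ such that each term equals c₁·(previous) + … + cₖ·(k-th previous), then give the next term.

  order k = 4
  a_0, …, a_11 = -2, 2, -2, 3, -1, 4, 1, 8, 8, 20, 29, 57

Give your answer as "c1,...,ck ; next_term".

1,1,0,1 ; 94

  a_4 = 1·3 + 1·-2 + 0·2 + 1·-2 = -1
  a_5 = 1·-1 + 1·3 + 0·-2 + 1·2 = 4
  a_6 = 1·4 + 1·-1 + 0·3 + 1·-2 = 1
  a_7 = 1·1 + 1·4 + 0·-1 + 1·3 = 8
  a_8 = 1·8 + 1·1 + 0·4 + 1·-1 = 8
  a_9 = 1·8 + 1·8 + 0·1 + 1·4 = 20
  a_10 = 1·20 + 1·8 + 0·8 + 1·1 = 29
  a_11 = 1·29 + 1·20 + 0·8 + 1·8 = 57
  a_12 = 1·57 + 1·29 + 0·20 + 1·8 = 94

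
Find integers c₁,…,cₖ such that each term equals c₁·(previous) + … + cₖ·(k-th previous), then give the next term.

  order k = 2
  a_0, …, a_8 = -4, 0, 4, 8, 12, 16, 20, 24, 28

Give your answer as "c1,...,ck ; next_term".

  a_2 = 2·0 + -1·-4 = 4
  a_3 = 2·4 + -1·0 = 8
  a_4 = 2·8 + -1·4 = 12
  a_5 = 2·12 + -1·8 = 16
  a_6 = 2·16 + -1·12 = 20
  a_7 = 2·20 + -1·16 = 24
  a_8 = 2·24 + -1·20 = 28
  a_9 = 2·28 + -1·24 = 32

2,-1 ; 32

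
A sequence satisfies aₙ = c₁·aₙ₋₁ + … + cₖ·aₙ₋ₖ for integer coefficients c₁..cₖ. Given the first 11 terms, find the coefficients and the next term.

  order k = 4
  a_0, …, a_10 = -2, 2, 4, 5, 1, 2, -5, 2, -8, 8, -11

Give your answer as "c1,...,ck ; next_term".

-1,1,0,-1 ; 17

  a_4 = -1·5 + 1·4 + 0·2 + -1·-2 = 1
  a_5 = -1·1 + 1·5 + 0·4 + -1·2 = 2
  a_6 = -1·2 + 1·1 + 0·5 + -1·4 = -5
  a_7 = -1·-5 + 1·2 + 0·1 + -1·5 = 2
  a_8 = -1·2 + 1·-5 + 0·2 + -1·1 = -8
  a_9 = -1·-8 + 1·2 + 0·-5 + -1·2 = 8
  a_10 = -1·8 + 1·-8 + 0·2 + -1·-5 = -11
  a_11 = -1·-11 + 1·8 + 0·-8 + -1·2 = 17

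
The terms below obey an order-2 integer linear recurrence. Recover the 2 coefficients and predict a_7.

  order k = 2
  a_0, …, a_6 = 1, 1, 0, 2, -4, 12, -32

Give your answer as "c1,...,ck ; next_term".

-2,2 ; 88

  a_2 = -2·1 + 2·1 = 0
  a_3 = -2·0 + 2·1 = 2
  a_4 = -2·2 + 2·0 = -4
  a_5 = -2·-4 + 2·2 = 12
  a_6 = -2·12 + 2·-4 = -32
  a_7 = -2·-32 + 2·12 = 88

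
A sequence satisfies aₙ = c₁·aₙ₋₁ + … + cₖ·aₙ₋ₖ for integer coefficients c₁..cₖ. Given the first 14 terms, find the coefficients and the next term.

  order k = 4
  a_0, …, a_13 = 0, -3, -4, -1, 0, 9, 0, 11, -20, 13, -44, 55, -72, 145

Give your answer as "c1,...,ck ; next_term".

-1,1,-1,-2 ; -184

  a_4 = -1·-1 + 1·-4 + -1·-3 + -2·0 = 0
  a_5 = -1·0 + 1·-1 + -1·-4 + -2·-3 = 9
  a_6 = -1·9 + 1·0 + -1·-1 + -2·-4 = 0
  a_7 = -1·0 + 1·9 + -1·0 + -2·-1 = 11
  a_8 = -1·11 + 1·0 + -1·9 + -2·0 = -20
  a_9 = -1·-20 + 1·11 + -1·0 + -2·9 = 13
  a_10 = -1·13 + 1·-20 + -1·11 + -2·0 = -44
  a_11 = -1·-44 + 1·13 + -1·-20 + -2·11 = 55
  a_12 = -1·55 + 1·-44 + -1·13 + -2·-20 = -72
  a_13 = -1·-72 + 1·55 + -1·-44 + -2·13 = 145
  a_14 = -1·145 + 1·-72 + -1·55 + -2·-44 = -184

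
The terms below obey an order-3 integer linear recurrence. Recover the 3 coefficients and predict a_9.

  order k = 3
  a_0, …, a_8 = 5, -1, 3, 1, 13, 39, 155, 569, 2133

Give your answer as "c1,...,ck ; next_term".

  a_3 = 3·3 + 3·-1 + -1·5 = 1
  a_4 = 3·1 + 3·3 + -1·-1 = 13
  a_5 = 3·13 + 3·1 + -1·3 = 39
  a_6 = 3·39 + 3·13 + -1·1 = 155
  a_7 = 3·155 + 3·39 + -1·13 = 569
  a_8 = 3·569 + 3·155 + -1·39 = 2133
  a_9 = 3·2133 + 3·569 + -1·155 = 7951

3,3,-1 ; 7951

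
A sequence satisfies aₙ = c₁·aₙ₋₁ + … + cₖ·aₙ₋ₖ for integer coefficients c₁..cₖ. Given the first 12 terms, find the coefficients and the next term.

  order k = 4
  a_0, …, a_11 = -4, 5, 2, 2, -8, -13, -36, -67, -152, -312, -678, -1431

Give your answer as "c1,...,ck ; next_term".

2,1,-2,1 ; -3068

  a_4 = 2·2 + 1·2 + -2·5 + 1·-4 = -8
  a_5 = 2·-8 + 1·2 + -2·2 + 1·5 = -13
  a_6 = 2·-13 + 1·-8 + -2·2 + 1·2 = -36
  a_7 = 2·-36 + 1·-13 + -2·-8 + 1·2 = -67
  a_8 = 2·-67 + 1·-36 + -2·-13 + 1·-8 = -152
  a_9 = 2·-152 + 1·-67 + -2·-36 + 1·-13 = -312
  a_10 = 2·-312 + 1·-152 + -2·-67 + 1·-36 = -678
  a_11 = 2·-678 + 1·-312 + -2·-152 + 1·-67 = -1431
  a_12 = 2·-1431 + 1·-678 + -2·-312 + 1·-152 = -3068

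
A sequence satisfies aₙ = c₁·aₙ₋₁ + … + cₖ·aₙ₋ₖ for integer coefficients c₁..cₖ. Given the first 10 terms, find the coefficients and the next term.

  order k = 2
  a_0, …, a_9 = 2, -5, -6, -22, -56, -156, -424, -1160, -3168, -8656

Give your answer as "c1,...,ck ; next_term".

  a_2 = 2·-5 + 2·2 = -6
  a_3 = 2·-6 + 2·-5 = -22
  a_4 = 2·-22 + 2·-6 = -56
  a_5 = 2·-56 + 2·-22 = -156
  a_6 = 2·-156 + 2·-56 = -424
  a_7 = 2·-424 + 2·-156 = -1160
  a_8 = 2·-1160 + 2·-424 = -3168
  a_9 = 2·-3168 + 2·-1160 = -8656
  a_10 = 2·-8656 + 2·-3168 = -23648

2,2 ; -23648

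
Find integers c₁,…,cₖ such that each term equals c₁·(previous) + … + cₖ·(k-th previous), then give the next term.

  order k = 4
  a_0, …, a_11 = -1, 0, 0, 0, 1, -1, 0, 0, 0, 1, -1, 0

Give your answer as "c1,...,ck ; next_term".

-1,-1,-1,-1 ; 0

  a_4 = -1·0 + -1·0 + -1·0 + -1·-1 = 1
  a_5 = -1·1 + -1·0 + -1·0 + -1·0 = -1
  a_6 = -1·-1 + -1·1 + -1·0 + -1·0 = 0
  a_7 = -1·0 + -1·-1 + -1·1 + -1·0 = 0
  a_8 = -1·0 + -1·0 + -1·-1 + -1·1 = 0
  a_9 = -1·0 + -1·0 + -1·0 + -1·-1 = 1
  a_10 = -1·1 + -1·0 + -1·0 + -1·0 = -1
  a_11 = -1·-1 + -1·1 + -1·0 + -1·0 = 0
  a_12 = -1·0 + -1·-1 + -1·1 + -1·0 = 0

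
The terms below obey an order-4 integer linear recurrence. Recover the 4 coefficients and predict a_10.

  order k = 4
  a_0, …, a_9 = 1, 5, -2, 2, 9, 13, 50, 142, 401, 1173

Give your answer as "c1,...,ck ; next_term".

  a_4 = 2·2 + 2·-2 + 2·5 + -1·1 = 9
  a_5 = 2·9 + 2·2 + 2·-2 + -1·5 = 13
  a_6 = 2·13 + 2·9 + 2·2 + -1·-2 = 50
  a_7 = 2·50 + 2·13 + 2·9 + -1·2 = 142
  a_8 = 2·142 + 2·50 + 2·13 + -1·9 = 401
  a_9 = 2·401 + 2·142 + 2·50 + -1·13 = 1173
  a_10 = 2·1173 + 2·401 + 2·142 + -1·50 = 3382

2,2,2,-1 ; 3382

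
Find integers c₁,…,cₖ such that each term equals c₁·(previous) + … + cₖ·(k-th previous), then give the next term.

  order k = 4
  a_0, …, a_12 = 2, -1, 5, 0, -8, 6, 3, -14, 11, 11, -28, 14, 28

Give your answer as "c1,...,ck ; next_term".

0,-1,1,-1 ; -53

  a_4 = 0·0 + -1·5 + 1·-1 + -1·2 = -8
  a_5 = 0·-8 + -1·0 + 1·5 + -1·-1 = 6
  a_6 = 0·6 + -1·-8 + 1·0 + -1·5 = 3
  a_7 = 0·3 + -1·6 + 1·-8 + -1·0 = -14
  a_8 = 0·-14 + -1·3 + 1·6 + -1·-8 = 11
  a_9 = 0·11 + -1·-14 + 1·3 + -1·6 = 11
  a_10 = 0·11 + -1·11 + 1·-14 + -1·3 = -28
  a_11 = 0·-28 + -1·11 + 1·11 + -1·-14 = 14
  a_12 = 0·14 + -1·-28 + 1·11 + -1·11 = 28
  a_13 = 0·28 + -1·14 + 1·-28 + -1·11 = -53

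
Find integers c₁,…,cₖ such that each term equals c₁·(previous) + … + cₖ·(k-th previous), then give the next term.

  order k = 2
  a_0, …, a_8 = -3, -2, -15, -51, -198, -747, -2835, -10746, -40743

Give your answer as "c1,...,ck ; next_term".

  a_2 = 3·-2 + 3·-3 = -15
  a_3 = 3·-15 + 3·-2 = -51
  a_4 = 3·-51 + 3·-15 = -198
  a_5 = 3·-198 + 3·-51 = -747
  a_6 = 3·-747 + 3·-198 = -2835
  a_7 = 3·-2835 + 3·-747 = -10746
  a_8 = 3·-10746 + 3·-2835 = -40743
  a_9 = 3·-40743 + 3·-10746 = -154467

3,3 ; -154467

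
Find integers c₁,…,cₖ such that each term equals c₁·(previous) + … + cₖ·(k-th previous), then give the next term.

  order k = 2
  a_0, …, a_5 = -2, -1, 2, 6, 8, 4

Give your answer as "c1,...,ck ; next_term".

2,-2 ; -8

  a_2 = 2·-1 + -2·-2 = 2
  a_3 = 2·2 + -2·-1 = 6
  a_4 = 2·6 + -2·2 = 8
  a_5 = 2·8 + -2·6 = 4
  a_6 = 2·4 + -2·8 = -8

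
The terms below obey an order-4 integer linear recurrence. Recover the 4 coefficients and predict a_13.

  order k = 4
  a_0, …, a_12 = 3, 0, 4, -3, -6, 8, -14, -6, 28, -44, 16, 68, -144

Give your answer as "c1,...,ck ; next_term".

  a_4 = 0·-3 + 0·4 + 2·0 + -2·3 = -6
  a_5 = 0·-6 + 0·-3 + 2·4 + -2·0 = 8
  a_6 = 0·8 + 0·-6 + 2·-3 + -2·4 = -14
  a_7 = 0·-14 + 0·8 + 2·-6 + -2·-3 = -6
  a_8 = 0·-6 + 0·-14 + 2·8 + -2·-6 = 28
  a_9 = 0·28 + 0·-6 + 2·-14 + -2·8 = -44
  a_10 = 0·-44 + 0·28 + 2·-6 + -2·-14 = 16
  a_11 = 0·16 + 0·-44 + 2·28 + -2·-6 = 68
  a_12 = 0·68 + 0·16 + 2·-44 + -2·28 = -144
  a_13 = 0·-144 + 0·68 + 2·16 + -2·-44 = 120

0,0,2,-2 ; 120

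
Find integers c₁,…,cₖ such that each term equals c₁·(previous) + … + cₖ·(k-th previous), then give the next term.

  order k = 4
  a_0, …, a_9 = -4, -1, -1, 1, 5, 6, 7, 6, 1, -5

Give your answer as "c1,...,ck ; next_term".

  a_4 = 1·1 + 0·-1 + 0·-1 + -1·-4 = 5
  a_5 = 1·5 + 0·1 + 0·-1 + -1·-1 = 6
  a_6 = 1·6 + 0·5 + 0·1 + -1·-1 = 7
  a_7 = 1·7 + 0·6 + 0·5 + -1·1 = 6
  a_8 = 1·6 + 0·7 + 0·6 + -1·5 = 1
  a_9 = 1·1 + 0·6 + 0·7 + -1·6 = -5
  a_10 = 1·-5 + 0·1 + 0·6 + -1·7 = -12

1,0,0,-1 ; -12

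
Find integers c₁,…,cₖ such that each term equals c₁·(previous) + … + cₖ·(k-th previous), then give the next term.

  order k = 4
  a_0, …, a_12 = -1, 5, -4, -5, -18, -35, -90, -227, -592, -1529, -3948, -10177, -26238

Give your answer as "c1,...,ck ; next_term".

  a_4 = 3·-5 + -1·-4 + -1·5 + 2·-1 = -18
  a_5 = 3·-18 + -1·-5 + -1·-4 + 2·5 = -35
  a_6 = 3·-35 + -1·-18 + -1·-5 + 2·-4 = -90
  a_7 = 3·-90 + -1·-35 + -1·-18 + 2·-5 = -227
  a_8 = 3·-227 + -1·-90 + -1·-35 + 2·-18 = -592
  a_9 = 3·-592 + -1·-227 + -1·-90 + 2·-35 = -1529
  a_10 = 3·-1529 + -1·-592 + -1·-227 + 2·-90 = -3948
  a_11 = 3·-3948 + -1·-1529 + -1·-592 + 2·-227 = -10177
  a_12 = 3·-10177 + -1·-3948 + -1·-1529 + 2·-592 = -26238
  a_13 = 3·-26238 + -1·-10177 + -1·-3948 + 2·-1529 = -67647

3,-1,-1,2 ; -67647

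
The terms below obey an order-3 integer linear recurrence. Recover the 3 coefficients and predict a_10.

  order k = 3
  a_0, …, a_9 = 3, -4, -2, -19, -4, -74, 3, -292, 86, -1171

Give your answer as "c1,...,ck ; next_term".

0,4,-1 ; 636

  a_3 = 0·-2 + 4·-4 + -1·3 = -19
  a_4 = 0·-19 + 4·-2 + -1·-4 = -4
  a_5 = 0·-4 + 4·-19 + -1·-2 = -74
  a_6 = 0·-74 + 4·-4 + -1·-19 = 3
  a_7 = 0·3 + 4·-74 + -1·-4 = -292
  a_8 = 0·-292 + 4·3 + -1·-74 = 86
  a_9 = 0·86 + 4·-292 + -1·3 = -1171
  a_10 = 0·-1171 + 4·86 + -1·-292 = 636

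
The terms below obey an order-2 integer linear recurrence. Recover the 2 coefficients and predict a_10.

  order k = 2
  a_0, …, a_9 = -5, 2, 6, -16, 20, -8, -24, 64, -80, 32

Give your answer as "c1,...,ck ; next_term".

  a_2 = -2·2 + -2·-5 = 6
  a_3 = -2·6 + -2·2 = -16
  a_4 = -2·-16 + -2·6 = 20
  a_5 = -2·20 + -2·-16 = -8
  a_6 = -2·-8 + -2·20 = -24
  a_7 = -2·-24 + -2·-8 = 64
  a_8 = -2·64 + -2·-24 = -80
  a_9 = -2·-80 + -2·64 = 32
  a_10 = -2·32 + -2·-80 = 96

-2,-2 ; 96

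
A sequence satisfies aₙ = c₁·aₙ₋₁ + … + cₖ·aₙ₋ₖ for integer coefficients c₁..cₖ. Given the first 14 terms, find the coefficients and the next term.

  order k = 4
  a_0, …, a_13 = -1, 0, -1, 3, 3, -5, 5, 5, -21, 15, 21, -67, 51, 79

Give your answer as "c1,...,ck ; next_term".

  a_4 = 0·3 + -1·-1 + 2·0 + -2·-1 = 3
  a_5 = 0·3 + -1·3 + 2·-1 + -2·0 = -5
  a_6 = 0·-5 + -1·3 + 2·3 + -2·-1 = 5
  a_7 = 0·5 + -1·-5 + 2·3 + -2·3 = 5
  a_8 = 0·5 + -1·5 + 2·-5 + -2·3 = -21
  a_9 = 0·-21 + -1·5 + 2·5 + -2·-5 = 15
  a_10 = 0·15 + -1·-21 + 2·5 + -2·5 = 21
  a_11 = 0·21 + -1·15 + 2·-21 + -2·5 = -67
  a_12 = 0·-67 + -1·21 + 2·15 + -2·-21 = 51
  a_13 = 0·51 + -1·-67 + 2·21 + -2·15 = 79
  a_14 = 0·79 + -1·51 + 2·-67 + -2·21 = -227

0,-1,2,-2 ; -227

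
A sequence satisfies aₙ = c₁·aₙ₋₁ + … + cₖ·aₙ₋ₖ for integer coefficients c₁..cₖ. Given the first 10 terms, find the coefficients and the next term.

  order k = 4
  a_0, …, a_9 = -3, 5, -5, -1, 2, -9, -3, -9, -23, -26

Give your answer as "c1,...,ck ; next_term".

1,1,1,-1 ; -55

  a_4 = 1·-1 + 1·-5 + 1·5 + -1·-3 = 2
  a_5 = 1·2 + 1·-1 + 1·-5 + -1·5 = -9
  a_6 = 1·-9 + 1·2 + 1·-1 + -1·-5 = -3
  a_7 = 1·-3 + 1·-9 + 1·2 + -1·-1 = -9
  a_8 = 1·-9 + 1·-3 + 1·-9 + -1·2 = -23
  a_9 = 1·-23 + 1·-9 + 1·-3 + -1·-9 = -26
  a_10 = 1·-26 + 1·-23 + 1·-9 + -1·-3 = -55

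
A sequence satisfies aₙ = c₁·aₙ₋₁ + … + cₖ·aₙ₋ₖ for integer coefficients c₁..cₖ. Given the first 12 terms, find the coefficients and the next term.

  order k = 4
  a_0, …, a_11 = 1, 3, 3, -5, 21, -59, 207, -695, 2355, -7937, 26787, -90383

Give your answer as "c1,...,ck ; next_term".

-3,1,0,3 ; 305001

  a_4 = -3·-5 + 1·3 + 0·3 + 3·1 = 21
  a_5 = -3·21 + 1·-5 + 0·3 + 3·3 = -59
  a_6 = -3·-59 + 1·21 + 0·-5 + 3·3 = 207
  a_7 = -3·207 + 1·-59 + 0·21 + 3·-5 = -695
  a_8 = -3·-695 + 1·207 + 0·-59 + 3·21 = 2355
  a_9 = -3·2355 + 1·-695 + 0·207 + 3·-59 = -7937
  a_10 = -3·-7937 + 1·2355 + 0·-695 + 3·207 = 26787
  a_11 = -3·26787 + 1·-7937 + 0·2355 + 3·-695 = -90383
  a_12 = -3·-90383 + 1·26787 + 0·-7937 + 3·2355 = 305001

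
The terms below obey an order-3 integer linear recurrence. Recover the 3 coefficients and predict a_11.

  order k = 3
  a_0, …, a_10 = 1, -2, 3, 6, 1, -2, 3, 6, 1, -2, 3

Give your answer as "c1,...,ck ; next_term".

1,-1,1 ; 6

  a_3 = 1·3 + -1·-2 + 1·1 = 6
  a_4 = 1·6 + -1·3 + 1·-2 = 1
  a_5 = 1·1 + -1·6 + 1·3 = -2
  a_6 = 1·-2 + -1·1 + 1·6 = 3
  a_7 = 1·3 + -1·-2 + 1·1 = 6
  a_8 = 1·6 + -1·3 + 1·-2 = 1
  a_9 = 1·1 + -1·6 + 1·3 = -2
  a_10 = 1·-2 + -1·1 + 1·6 = 3
  a_11 = 1·3 + -1·-2 + 1·1 = 6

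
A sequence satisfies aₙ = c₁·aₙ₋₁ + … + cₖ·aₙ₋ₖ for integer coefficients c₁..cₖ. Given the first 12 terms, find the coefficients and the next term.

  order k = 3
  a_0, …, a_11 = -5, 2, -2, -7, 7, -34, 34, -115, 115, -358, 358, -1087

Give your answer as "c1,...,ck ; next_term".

-1,3,3 ; 1087

  a_3 = -1·-2 + 3·2 + 3·-5 = -7
  a_4 = -1·-7 + 3·-2 + 3·2 = 7
  a_5 = -1·7 + 3·-7 + 3·-2 = -34
  a_6 = -1·-34 + 3·7 + 3·-7 = 34
  a_7 = -1·34 + 3·-34 + 3·7 = -115
  a_8 = -1·-115 + 3·34 + 3·-34 = 115
  a_9 = -1·115 + 3·-115 + 3·34 = -358
  a_10 = -1·-358 + 3·115 + 3·-115 = 358
  a_11 = -1·358 + 3·-358 + 3·115 = -1087
  a_12 = -1·-1087 + 3·358 + 3·-358 = 1087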